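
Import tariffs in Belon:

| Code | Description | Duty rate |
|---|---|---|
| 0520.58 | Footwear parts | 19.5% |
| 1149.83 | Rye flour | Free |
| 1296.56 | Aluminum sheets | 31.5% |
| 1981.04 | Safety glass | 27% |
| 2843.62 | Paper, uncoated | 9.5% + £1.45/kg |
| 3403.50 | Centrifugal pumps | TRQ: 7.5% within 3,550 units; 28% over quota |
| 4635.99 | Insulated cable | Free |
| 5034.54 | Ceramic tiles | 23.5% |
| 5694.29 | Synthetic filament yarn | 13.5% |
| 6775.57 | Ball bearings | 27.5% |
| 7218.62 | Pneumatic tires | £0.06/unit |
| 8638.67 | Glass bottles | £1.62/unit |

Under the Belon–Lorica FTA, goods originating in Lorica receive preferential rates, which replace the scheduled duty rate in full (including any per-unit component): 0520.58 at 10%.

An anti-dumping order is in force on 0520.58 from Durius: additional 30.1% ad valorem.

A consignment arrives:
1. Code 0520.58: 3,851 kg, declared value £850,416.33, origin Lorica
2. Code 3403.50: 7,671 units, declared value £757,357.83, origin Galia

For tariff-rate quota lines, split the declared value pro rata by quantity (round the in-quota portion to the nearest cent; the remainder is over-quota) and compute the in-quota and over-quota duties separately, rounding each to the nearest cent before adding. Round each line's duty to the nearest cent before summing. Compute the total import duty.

£225,251.06

Line 1 (0520.58, Lorica, 3,851 kg, £850,416.33):
Base rate for 0520.58 is 19.5%.
Origin Lorica qualifies under the Belon–Lorica agreement and 0520.58 is covered: preferential rate 10% applies instead.
The additional-duty order on 0520.58 targets Durius, not Lorica; it does not apply.
Duty = £850,416.33 × 10% = £85,041.63.
Line 2 (3403.50, Galia, 7,671 units, £757,357.83):
Code 3403.50 is under a tariff-rate quota (threshold 3,550 units). In-quota: 3,550 units at 7.5%; over-quota: 4,121 units at 28%.
Pro-rata value split: in-quota = £757,357.83 × 3,550/7,671 = £350,491.50; over-quota = £757,357.83 − £350,491.50 = £406,866.33.
In-quota duty = £350,491.50 × 7.5% = £26,286.86. Over-quota duty = £406,866.33 × 28% = £113,922.57.
Line duty = £26,286.86 + £113,922.57 = £140,209.43.
Total = £85,041.63 + £140,209.43 = £225,251.06.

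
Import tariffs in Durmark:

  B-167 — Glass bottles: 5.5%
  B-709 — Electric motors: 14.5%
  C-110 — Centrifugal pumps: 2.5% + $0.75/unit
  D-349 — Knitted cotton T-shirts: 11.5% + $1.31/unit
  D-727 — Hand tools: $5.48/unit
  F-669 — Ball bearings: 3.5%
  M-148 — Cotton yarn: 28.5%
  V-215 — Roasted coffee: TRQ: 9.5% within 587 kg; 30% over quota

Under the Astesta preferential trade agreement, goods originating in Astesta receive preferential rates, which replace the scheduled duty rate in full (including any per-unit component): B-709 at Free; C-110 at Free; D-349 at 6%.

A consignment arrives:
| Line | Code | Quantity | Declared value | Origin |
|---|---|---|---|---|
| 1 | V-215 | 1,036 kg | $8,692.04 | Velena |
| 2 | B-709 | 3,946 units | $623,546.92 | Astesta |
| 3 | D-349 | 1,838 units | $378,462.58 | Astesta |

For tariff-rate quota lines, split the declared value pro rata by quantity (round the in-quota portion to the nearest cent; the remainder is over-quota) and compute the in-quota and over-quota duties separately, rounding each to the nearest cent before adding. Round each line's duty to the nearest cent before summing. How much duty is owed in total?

Line 1 (V-215, Velena, 1,036 kg, $8,692.04):
Code V-215 is under a tariff-rate quota (threshold 587 kg). In-quota: 587 kg at 9.5%; over-quota: 449 kg at 30%.
Pro-rata value split: in-quota = $8,692.04 × 587/1,036 = $4,924.93; over-quota = $8,692.04 − $4,924.93 = $3,767.11.
In-quota duty = $4,924.93 × 9.5% = $467.87. Over-quota duty = $3,767.11 × 30% = $1,130.13.
Line duty = $467.87 + $1,130.13 = $1,598.00.
Line 2 (B-709, Astesta, 3,946 units, $623,546.92):
Base rate for B-709 is 14.5%.
Origin Astesta qualifies under the Durmark–Astesta agreement and B-709 is covered: preferential rate Free applies instead.
Duty = $623,546.92 × 0% = $0.00.
Line 3 (D-349, Astesta, 1,838 units, $378,462.58):
Base rate for D-349 is 11.5% + $1.31/unit.
Origin Astesta qualifies under the Durmark–Astesta agreement and D-349 is covered: preferential rate 6% applies instead.
Duty = $378,462.58 × 6% = $22,707.75.
Total = $1,598.00 + $0.00 + $22,707.75 = $24,305.75.

$24,305.75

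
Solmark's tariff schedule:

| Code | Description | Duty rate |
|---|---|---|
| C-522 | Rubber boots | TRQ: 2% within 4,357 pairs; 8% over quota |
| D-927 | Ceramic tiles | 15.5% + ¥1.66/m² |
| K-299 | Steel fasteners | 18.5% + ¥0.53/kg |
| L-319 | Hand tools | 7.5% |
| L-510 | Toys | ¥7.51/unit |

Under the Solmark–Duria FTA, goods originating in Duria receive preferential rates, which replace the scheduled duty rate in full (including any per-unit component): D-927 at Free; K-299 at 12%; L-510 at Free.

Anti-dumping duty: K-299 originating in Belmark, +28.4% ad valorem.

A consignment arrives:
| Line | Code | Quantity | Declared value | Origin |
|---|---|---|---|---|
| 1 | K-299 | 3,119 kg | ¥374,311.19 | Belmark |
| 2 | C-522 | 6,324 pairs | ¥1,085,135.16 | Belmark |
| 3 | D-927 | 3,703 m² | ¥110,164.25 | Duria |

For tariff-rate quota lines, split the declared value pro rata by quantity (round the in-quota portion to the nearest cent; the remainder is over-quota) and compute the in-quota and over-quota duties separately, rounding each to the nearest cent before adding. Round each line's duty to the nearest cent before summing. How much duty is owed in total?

Line 1 (K-299, Belmark, 3,119 kg, ¥374,311.19):
Base rate for K-299 is 18.5% + ¥0.53/kg.
K-299 has an FTA preferential rate, but origin Belmark is not Duria; base rate stands.
Additional duty on K-299 from Belmark: +28.4%. Applied ad valorem rate: 18.5% + 28.4% = 46.9%.
Duty = ¥374,311.19 × 46.9% + 3,119 × ¥0.53 = ¥177,205.02.
Line 2 (C-522, Belmark, 6,324 pairs, ¥1,085,135.16):
Code C-522 is under a tariff-rate quota (threshold 4,357 pairs). In-quota: 4,357 pairs at 2%; over-quota: 1,967 pairs at 8%.
Pro-rata value split: in-quota = ¥1,085,135.16 × 4,357/6,324 = ¥747,617.63; over-quota = ¥1,085,135.16 − ¥747,617.63 = ¥337,517.53.
In-quota duty = ¥747,617.63 × 2% = ¥14,952.35. Over-quota duty = ¥337,517.53 × 8% = ¥27,001.40.
Line duty = ¥14,952.35 + ¥27,001.40 = ¥41,953.75.
Line 3 (D-927, Duria, 3,703 m², ¥110,164.25):
Base rate for D-927 is 15.5% + ¥1.66/m².
Origin Duria qualifies under the Solmark–Duria agreement and D-927 is covered: preferential rate Free applies instead.
Duty = ¥110,164.25 × 0% = ¥0.00.
Total = ¥177,205.02 + ¥41,953.75 + ¥0.00 = ¥219,158.77.

¥219,158.77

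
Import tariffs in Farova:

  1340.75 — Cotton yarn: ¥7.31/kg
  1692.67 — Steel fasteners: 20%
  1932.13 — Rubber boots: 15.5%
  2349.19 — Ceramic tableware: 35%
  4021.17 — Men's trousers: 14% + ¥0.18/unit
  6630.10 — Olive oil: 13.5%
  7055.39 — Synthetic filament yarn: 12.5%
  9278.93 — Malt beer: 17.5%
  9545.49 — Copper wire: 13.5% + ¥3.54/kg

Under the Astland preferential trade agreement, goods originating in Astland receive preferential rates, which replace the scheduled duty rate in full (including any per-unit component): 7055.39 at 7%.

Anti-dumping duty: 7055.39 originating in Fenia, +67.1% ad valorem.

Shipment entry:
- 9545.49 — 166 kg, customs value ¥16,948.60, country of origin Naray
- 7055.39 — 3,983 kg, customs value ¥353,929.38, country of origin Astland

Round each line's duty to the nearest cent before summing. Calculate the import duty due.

Line 1 (9545.49, Naray, 166 kg, ¥16,948.60):
Base rate for 9545.49 is 13.5% + ¥3.54/kg.
Duty = ¥16,948.60 × 13.5% + 166 × ¥3.54 = ¥2,875.70.
Line 2 (7055.39, Astland, 3,983 kg, ¥353,929.38):
Base rate for 7055.39 is 12.5%.
Origin Astland qualifies under the Farova–Astland agreement and 7055.39 is covered: preferential rate 7% applies instead.
The additional-duty order on 7055.39 targets Fenia, not Astland; it does not apply.
Duty = ¥353,929.38 × 7% = ¥24,775.06.
Total = ¥2,875.70 + ¥24,775.06 = ¥27,650.76.

¥27,650.76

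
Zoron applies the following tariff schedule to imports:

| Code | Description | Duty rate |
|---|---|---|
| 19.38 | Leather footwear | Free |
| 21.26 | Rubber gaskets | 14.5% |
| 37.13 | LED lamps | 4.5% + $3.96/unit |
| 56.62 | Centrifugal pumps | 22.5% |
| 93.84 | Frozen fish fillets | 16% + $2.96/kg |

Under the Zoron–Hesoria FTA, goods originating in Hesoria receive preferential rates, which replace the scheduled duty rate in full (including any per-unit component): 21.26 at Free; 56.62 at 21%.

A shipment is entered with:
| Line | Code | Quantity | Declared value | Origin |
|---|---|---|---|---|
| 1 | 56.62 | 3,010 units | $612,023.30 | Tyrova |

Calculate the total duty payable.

$137,705.24

Line 1 (56.62, Tyrova, 3,010 units, $612,023.30):
Base rate for 56.62 is 22.5%.
56.62 has an FTA preferential rate, but origin Tyrova is not Hesoria; base rate stands.
Duty = $612,023.30 × 22.5% = $137,705.24.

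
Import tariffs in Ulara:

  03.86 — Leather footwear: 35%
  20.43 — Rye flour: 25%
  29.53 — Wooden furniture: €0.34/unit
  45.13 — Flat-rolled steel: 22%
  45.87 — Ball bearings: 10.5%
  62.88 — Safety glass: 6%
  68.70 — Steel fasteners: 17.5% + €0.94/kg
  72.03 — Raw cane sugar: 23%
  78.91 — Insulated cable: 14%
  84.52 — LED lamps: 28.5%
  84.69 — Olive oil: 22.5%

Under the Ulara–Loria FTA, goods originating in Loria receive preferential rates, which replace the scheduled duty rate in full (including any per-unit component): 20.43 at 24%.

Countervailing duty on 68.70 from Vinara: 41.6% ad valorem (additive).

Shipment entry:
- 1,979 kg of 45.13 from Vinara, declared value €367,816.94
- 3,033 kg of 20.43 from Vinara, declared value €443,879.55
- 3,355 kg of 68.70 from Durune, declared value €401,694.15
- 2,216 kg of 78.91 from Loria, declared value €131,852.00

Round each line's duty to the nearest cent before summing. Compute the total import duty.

€283,799.08

Line 1 (45.13, Vinara, 1,979 kg, €367,816.94):
Base rate for 45.13 is 22%.
Duty = €367,816.94 × 22% = €80,919.73.
Line 2 (20.43, Vinara, 3,033 kg, €443,879.55):
Base rate for 20.43 is 25%.
20.43 has an FTA preferential rate, but origin Vinara is not Loria; base rate stands.
Duty = €443,879.55 × 25% = €110,969.89.
Line 3 (68.70, Durune, 3,355 kg, €401,694.15):
Base rate for 68.70 is 17.5% + €0.94/kg.
The additional-duty order on 68.70 targets Vinara, not Durune; it does not apply.
Duty = €401,694.15 × 17.5% + 3,355 × €0.94 = €73,450.18.
Line 4 (78.91, Loria, 2,216 kg, €131,852.00):
Base rate for 78.91 is 14%.
Origin Loria is the FTA partner but 78.91 is not on the preference list; base rate stands.
Duty = €131,852.00 × 14% = €18,459.28.
Total = €80,919.73 + €110,969.89 + €73,450.18 + €18,459.28 = €283,799.08.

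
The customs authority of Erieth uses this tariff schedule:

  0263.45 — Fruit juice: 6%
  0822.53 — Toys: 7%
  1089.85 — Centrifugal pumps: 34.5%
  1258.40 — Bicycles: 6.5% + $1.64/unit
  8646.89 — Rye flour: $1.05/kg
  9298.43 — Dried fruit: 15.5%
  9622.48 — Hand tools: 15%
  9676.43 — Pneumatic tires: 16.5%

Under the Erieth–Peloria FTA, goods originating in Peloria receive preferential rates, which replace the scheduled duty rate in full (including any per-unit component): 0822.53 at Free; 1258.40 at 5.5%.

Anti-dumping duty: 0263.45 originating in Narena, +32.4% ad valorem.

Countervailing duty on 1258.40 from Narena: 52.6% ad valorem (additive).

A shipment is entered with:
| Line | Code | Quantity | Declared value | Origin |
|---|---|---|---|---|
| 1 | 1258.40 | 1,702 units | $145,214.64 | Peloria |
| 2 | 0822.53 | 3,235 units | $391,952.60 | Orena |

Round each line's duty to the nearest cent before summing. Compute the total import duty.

Line 1 (1258.40, Peloria, 1,702 units, $145,214.64):
Base rate for 1258.40 is 6.5% + $1.64/unit.
Origin Peloria qualifies under the Erieth–Peloria agreement and 1258.40 is covered: preferential rate 5.5% applies instead.
The additional-duty order on 1258.40 targets Narena, not Peloria; it does not apply.
Duty = $145,214.64 × 5.5% = $7,986.81.
Line 2 (0822.53, Orena, 3,235 units, $391,952.60):
Base rate for 0822.53 is 7%.
0822.53 has an FTA preferential rate, but origin Orena is not Peloria; base rate stands.
Duty = $391,952.60 × 7% = $27,436.68.
Total = $7,986.81 + $27,436.68 = $35,423.49.

$35,423.49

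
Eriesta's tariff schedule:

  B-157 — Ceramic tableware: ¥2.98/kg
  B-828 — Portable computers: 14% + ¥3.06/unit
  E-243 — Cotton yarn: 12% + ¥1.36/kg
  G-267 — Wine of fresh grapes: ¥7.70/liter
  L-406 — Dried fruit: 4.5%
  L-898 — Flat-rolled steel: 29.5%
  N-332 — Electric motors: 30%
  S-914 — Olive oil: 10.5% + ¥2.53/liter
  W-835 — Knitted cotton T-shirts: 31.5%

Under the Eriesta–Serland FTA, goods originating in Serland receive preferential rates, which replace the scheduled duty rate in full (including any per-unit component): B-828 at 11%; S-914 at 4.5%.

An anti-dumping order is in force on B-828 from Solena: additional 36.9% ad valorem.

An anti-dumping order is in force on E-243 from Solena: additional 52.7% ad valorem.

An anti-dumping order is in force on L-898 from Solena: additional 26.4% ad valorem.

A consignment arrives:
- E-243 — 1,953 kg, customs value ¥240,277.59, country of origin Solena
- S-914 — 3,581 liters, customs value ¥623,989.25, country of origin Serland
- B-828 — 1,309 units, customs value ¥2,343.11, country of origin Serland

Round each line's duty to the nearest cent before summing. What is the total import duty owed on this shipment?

Line 1 (E-243, Solena, 1,953 kg, ¥240,277.59):
Base rate for E-243 is 12% + ¥1.36/kg.
Additional duty on E-243 from Solena: +52.7%. Applied ad valorem rate: 12% + 52.7% = 64.7%.
Duty = ¥240,277.59 × 64.7% + 1,953 × ¥1.36 = ¥158,115.68.
Line 2 (S-914, Serland, 3,581 liters, ¥623,989.25):
Base rate for S-914 is 10.5% + ¥2.53/liter.
Origin Serland qualifies under the Eriesta–Serland agreement and S-914 is covered: preferential rate 4.5% applies instead.
Duty = ¥623,989.25 × 4.5% = ¥28,079.52.
Line 3 (B-828, Serland, 1,309 units, ¥2,343.11):
Base rate for B-828 is 14% + ¥3.06/unit.
Origin Serland qualifies under the Eriesta–Serland agreement and B-828 is covered: preferential rate 11% applies instead.
The additional-duty order on B-828 targets Solena, not Serland; it does not apply.
Duty = ¥2,343.11 × 11% = ¥257.74.
Total = ¥158,115.68 + ¥28,079.52 + ¥257.74 = ¥186,452.94.

¥186,452.94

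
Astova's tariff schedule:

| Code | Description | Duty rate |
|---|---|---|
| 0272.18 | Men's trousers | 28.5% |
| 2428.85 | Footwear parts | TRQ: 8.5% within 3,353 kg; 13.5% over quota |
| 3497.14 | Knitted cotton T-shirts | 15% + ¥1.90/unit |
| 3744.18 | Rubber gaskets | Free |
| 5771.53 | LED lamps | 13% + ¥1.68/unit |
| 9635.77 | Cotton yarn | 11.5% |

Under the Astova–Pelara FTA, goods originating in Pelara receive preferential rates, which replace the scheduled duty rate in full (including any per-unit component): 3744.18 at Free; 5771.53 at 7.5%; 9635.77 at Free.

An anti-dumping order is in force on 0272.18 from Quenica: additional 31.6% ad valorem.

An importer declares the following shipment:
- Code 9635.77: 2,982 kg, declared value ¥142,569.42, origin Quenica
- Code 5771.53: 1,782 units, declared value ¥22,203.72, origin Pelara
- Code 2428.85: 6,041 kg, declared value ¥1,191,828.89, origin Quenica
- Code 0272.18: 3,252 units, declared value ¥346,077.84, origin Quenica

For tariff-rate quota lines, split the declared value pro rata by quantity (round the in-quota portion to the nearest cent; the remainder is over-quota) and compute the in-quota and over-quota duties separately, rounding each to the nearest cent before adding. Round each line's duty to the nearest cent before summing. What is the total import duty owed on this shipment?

Line 1 (9635.77, Quenica, 2,982 kg, ¥142,569.42):
Base rate for 9635.77 is 11.5%.
9635.77 has an FTA preferential rate, but origin Quenica is not Pelara; base rate stands.
Duty = ¥142,569.42 × 11.5% = ¥16,395.48.
Line 2 (5771.53, Pelara, 1,782 units, ¥22,203.72):
Base rate for 5771.53 is 13% + ¥1.68/unit.
Origin Pelara qualifies under the Astova–Pelara agreement and 5771.53 is covered: preferential rate 7.5% applies instead.
Duty = ¥22,203.72 × 7.5% = ¥1,665.28.
Line 3 (2428.85, Quenica, 6,041 kg, ¥1,191,828.89):
Code 2428.85 is under a tariff-rate quota (threshold 3,353 kg). In-quota: 3,353 kg at 8.5%; over-quota: 2,688 kg at 13.5%.
Pro-rata value split: in-quota = ¥1,191,828.89 × 3,353/6,041 = ¥661,513.37; over-quota = ¥1,191,828.89 − ¥661,513.37 = ¥530,315.52.
In-quota duty = ¥661,513.37 × 8.5% = ¥56,228.64. Over-quota duty = ¥530,315.52 × 13.5% = ¥71,592.60.
Line duty = ¥56,228.64 + ¥71,592.60 = ¥127,821.24.
Line 4 (0272.18, Quenica, 3,252 units, ¥346,077.84):
Base rate for 0272.18 is 28.5%.
Additional duty on 0272.18 from Quenica: +31.6%. Applied ad valorem rate: 28.5% + 31.6% = 60.1%.
Duty = ¥346,077.84 × 60.1% = ¥207,992.78.
Total = ¥16,395.48 + ¥1,665.28 + ¥127,821.24 + ¥207,992.78 = ¥353,874.78.

¥353,874.78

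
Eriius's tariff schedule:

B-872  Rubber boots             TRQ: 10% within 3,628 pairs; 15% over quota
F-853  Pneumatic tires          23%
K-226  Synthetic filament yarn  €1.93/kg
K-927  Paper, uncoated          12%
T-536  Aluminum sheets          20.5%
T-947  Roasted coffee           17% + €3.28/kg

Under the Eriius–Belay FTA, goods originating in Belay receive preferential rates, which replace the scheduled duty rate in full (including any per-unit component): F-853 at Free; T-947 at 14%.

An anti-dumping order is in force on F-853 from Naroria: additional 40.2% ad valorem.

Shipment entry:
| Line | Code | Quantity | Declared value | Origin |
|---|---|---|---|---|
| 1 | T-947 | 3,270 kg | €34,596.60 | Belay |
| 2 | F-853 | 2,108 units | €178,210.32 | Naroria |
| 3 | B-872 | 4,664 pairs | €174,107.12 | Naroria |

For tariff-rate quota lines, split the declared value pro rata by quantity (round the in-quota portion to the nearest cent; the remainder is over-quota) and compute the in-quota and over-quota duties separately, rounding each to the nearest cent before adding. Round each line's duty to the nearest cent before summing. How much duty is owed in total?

Line 1 (T-947, Belay, 3,270 kg, €34,596.60):
Base rate for T-947 is 17% + €3.28/kg.
Origin Belay qualifies under the Eriius–Belay agreement and T-947 is covered: preferential rate 14% applies instead.
Duty = €34,596.60 × 14% = €4,843.52.
Line 2 (F-853, Naroria, 2,108 units, €178,210.32):
Base rate for F-853 is 23%.
F-853 has an FTA preferential rate, but origin Naroria is not Belay; base rate stands.
Additional duty on F-853 from Naroria: +40.2%. Applied ad valorem rate: 23% + 40.2% = 63.2%.
Duty = €178,210.32 × 63.2% = €112,628.92.
Line 3 (B-872, Naroria, 4,664 pairs, €174,107.12):
Code B-872 is under a tariff-rate quota (threshold 3,628 pairs). In-quota: 3,628 pairs at 10%; over-quota: 1,036 pairs at 15%.
Pro-rata value split: in-quota = €174,107.12 × 3,628/4,664 = €135,433.24; over-quota = €174,107.12 − €135,433.24 = €38,673.88.
In-quota duty = €135,433.24 × 10% = €13,543.32. Over-quota duty = €38,673.88 × 15% = €5,801.08.
Line duty = €13,543.32 + €5,801.08 = €19,344.40.
Total = €4,843.52 + €112,628.92 + €19,344.40 = €136,816.84.

€136,816.84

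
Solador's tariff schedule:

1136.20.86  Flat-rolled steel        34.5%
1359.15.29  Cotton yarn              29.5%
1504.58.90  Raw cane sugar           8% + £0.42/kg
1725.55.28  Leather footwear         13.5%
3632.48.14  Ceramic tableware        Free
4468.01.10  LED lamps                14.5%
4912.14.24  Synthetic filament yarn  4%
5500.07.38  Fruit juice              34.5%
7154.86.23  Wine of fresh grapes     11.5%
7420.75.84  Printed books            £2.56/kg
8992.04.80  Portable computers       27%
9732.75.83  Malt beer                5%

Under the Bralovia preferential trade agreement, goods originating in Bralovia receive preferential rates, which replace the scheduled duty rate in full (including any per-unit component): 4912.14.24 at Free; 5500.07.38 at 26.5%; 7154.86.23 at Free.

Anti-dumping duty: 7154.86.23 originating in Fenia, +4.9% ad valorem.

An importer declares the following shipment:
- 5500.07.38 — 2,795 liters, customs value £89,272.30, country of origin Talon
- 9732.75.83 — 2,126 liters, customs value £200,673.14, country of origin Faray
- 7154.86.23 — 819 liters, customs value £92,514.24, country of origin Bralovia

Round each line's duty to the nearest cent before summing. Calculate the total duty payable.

Line 1 (5500.07.38, Talon, 2,795 liters, £89,272.30):
Base rate for 5500.07.38 is 34.5%.
5500.07.38 has an FTA preferential rate, but origin Talon is not Bralovia; base rate stands.
Duty = £89,272.30 × 34.5% = £30,798.94.
Line 2 (9732.75.83, Faray, 2,126 liters, £200,673.14):
Base rate for 9732.75.83 is 5%.
Duty = £200,673.14 × 5% = £10,033.66.
Line 3 (7154.86.23, Bralovia, 819 liters, £92,514.24):
Base rate for 7154.86.23 is 11.5%.
Origin Bralovia qualifies under the Solador–Bralovia agreement and 7154.86.23 is covered: preferential rate Free applies instead.
The additional-duty order on 7154.86.23 targets Fenia, not Bralovia; it does not apply.
Duty = £92,514.24 × 0% = £0.00.
Total = £30,798.94 + £10,033.66 + £0.00 = £40,832.60.

£40,832.60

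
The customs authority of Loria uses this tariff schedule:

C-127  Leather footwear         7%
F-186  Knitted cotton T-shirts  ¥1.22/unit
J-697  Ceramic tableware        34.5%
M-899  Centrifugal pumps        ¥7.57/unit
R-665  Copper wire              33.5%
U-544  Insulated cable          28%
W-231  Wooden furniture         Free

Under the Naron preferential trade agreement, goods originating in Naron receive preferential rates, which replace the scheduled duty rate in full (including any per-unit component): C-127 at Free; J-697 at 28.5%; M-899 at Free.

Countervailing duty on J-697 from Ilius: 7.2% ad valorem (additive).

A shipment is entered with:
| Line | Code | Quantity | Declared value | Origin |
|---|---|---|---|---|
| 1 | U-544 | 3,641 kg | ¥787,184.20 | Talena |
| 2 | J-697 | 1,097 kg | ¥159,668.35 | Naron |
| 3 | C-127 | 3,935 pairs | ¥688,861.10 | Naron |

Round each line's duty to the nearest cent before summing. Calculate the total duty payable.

Line 1 (U-544, Talena, 3,641 kg, ¥787,184.20):
Base rate for U-544 is 28%.
Duty = ¥787,184.20 × 28% = ¥220,411.58.
Line 2 (J-697, Naron, 1,097 kg, ¥159,668.35):
Base rate for J-697 is 34.5%.
Origin Naron qualifies under the Loria–Naron agreement and J-697 is covered: preferential rate 28.5% applies instead.
The additional-duty order on J-697 targets Ilius, not Naron; it does not apply.
Duty = ¥159,668.35 × 28.5% = ¥45,505.48.
Line 3 (C-127, Naron, 3,935 pairs, ¥688,861.10):
Base rate for C-127 is 7%.
Origin Naron qualifies under the Loria–Naron agreement and C-127 is covered: preferential rate Free applies instead.
Duty = ¥688,861.10 × 0% = ¥0.00.
Total = ¥220,411.58 + ¥45,505.48 + ¥0.00 = ¥265,917.06.

¥265,917.06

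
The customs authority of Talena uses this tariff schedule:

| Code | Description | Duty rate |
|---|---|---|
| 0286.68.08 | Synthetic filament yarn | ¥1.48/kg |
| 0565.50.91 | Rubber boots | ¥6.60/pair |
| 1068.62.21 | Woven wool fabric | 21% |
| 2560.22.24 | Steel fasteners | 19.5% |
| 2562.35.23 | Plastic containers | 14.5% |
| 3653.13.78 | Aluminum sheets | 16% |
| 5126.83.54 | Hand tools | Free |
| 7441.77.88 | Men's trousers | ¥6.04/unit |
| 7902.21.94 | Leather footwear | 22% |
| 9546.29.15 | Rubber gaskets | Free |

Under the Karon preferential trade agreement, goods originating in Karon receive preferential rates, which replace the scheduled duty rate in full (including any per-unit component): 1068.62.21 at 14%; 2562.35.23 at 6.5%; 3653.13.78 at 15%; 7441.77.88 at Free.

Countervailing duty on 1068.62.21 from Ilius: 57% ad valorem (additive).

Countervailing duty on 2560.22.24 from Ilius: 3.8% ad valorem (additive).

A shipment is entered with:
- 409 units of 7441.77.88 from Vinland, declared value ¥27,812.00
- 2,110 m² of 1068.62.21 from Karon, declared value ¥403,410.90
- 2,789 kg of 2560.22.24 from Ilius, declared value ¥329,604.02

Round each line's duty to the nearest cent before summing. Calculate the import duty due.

Line 1 (7441.77.88, Vinland, 409 units, ¥27,812.00):
Base rate for 7441.77.88 is ¥6.04/unit.
7441.77.88 has an FTA preferential rate, but origin Vinland is not Karon; base rate stands.
Duty = 409 × ¥6.04 = ¥2,470.36.
Line 2 (1068.62.21, Karon, 2,110 m², ¥403,410.90):
Base rate for 1068.62.21 is 21%.
Origin Karon qualifies under the Talena–Karon agreement and 1068.62.21 is covered: preferential rate 14% applies instead.
The additional-duty order on 1068.62.21 targets Ilius, not Karon; it does not apply.
Duty = ¥403,410.90 × 14% = ¥56,477.53.
Line 3 (2560.22.24, Ilius, 2,789 kg, ¥329,604.02):
Base rate for 2560.22.24 is 19.5%.
Additional duty on 2560.22.24 from Ilius: +3.8%. Applied ad valorem rate: 19.5% + 3.8% = 23.3%.
Duty = ¥329,604.02 × 23.3% = ¥76,797.74.
Total = ¥2,470.36 + ¥56,477.53 + ¥76,797.74 = ¥135,745.63.

¥135,745.63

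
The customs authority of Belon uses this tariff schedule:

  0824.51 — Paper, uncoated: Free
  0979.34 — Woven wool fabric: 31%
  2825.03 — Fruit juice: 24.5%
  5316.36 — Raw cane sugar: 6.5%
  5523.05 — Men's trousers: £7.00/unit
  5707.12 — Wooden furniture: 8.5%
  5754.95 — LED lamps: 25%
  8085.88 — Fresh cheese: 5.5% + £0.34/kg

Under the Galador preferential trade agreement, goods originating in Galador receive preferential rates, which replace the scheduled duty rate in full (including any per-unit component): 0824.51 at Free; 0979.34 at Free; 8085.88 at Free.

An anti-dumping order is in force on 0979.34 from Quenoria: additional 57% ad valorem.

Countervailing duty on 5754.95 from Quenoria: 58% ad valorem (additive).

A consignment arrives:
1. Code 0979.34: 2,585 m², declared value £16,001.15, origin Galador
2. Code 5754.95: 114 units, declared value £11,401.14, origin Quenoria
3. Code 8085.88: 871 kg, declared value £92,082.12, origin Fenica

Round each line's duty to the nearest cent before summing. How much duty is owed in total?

Line 1 (0979.34, Galador, 2,585 m², £16,001.15):
Base rate for 0979.34 is 31%.
Origin Galador qualifies under the Belon–Galador agreement and 0979.34 is covered: preferential rate Free applies instead.
The additional-duty order on 0979.34 targets Quenoria, not Galador; it does not apply.
Duty = £16,001.15 × 0% = £0.00.
Line 2 (5754.95, Quenoria, 114 units, £11,401.14):
Base rate for 5754.95 is 25%.
Additional duty on 5754.95 from Quenoria: +58%. Applied ad valorem rate: 25% + 58% = 83%.
Duty = £11,401.14 × 83% = £9,462.95.
Line 3 (8085.88, Fenica, 871 kg, £92,082.12):
Base rate for 8085.88 is 5.5% + £0.34/kg.
8085.88 has an FTA preferential rate, but origin Fenica is not Galador; base rate stands.
Duty = £92,082.12 × 5.5% + 871 × £0.34 = £5,360.66.
Total = £0.00 + £9,462.95 + £5,360.66 = £14,823.61.

£14,823.61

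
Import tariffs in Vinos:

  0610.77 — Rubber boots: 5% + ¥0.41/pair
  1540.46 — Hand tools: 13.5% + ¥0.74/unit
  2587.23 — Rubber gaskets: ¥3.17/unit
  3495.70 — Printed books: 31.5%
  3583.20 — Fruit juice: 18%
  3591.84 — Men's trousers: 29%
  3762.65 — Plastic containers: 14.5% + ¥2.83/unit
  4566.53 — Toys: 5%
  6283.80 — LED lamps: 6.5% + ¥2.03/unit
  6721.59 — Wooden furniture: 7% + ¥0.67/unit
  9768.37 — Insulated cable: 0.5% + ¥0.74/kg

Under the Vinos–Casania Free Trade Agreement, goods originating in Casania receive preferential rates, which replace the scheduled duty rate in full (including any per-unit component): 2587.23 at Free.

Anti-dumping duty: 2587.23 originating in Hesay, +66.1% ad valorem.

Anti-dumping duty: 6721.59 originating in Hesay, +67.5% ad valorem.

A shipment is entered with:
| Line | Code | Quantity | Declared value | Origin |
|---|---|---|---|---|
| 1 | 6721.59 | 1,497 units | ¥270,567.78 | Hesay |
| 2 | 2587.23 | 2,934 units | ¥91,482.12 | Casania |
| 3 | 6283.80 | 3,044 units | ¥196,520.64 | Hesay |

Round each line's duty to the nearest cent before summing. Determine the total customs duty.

¥221,529.15

Line 1 (6721.59, Hesay, 1,497 units, ¥270,567.78):
Base rate for 6721.59 is 7% + ¥0.67/unit.
Additional duty on 6721.59 from Hesay: +67.5%. Applied ad valorem rate: 7% + 67.5% = 74.5%.
Duty = ¥270,567.78 × 74.5% + 1,497 × ¥0.67 = ¥202,575.99.
Line 2 (2587.23, Casania, 2,934 units, ¥91,482.12):
Base rate for 2587.23 is ¥3.17/unit.
Origin Casania qualifies under the Vinos–Casania agreement and 2587.23 is covered: preferential rate Free applies instead.
The additional-duty order on 2587.23 targets Hesay, not Casania; it does not apply.
Duty = ¥91,482.12 × 0% = ¥0.00.
Line 3 (6283.80, Hesay, 3,044 units, ¥196,520.64):
Base rate for 6283.80 is 6.5% + ¥2.03/unit.
Duty = ¥196,520.64 × 6.5% + 3,044 × ¥2.03 = ¥18,953.16.
Total = ¥202,575.99 + ¥0.00 + ¥18,953.16 = ¥221,529.15.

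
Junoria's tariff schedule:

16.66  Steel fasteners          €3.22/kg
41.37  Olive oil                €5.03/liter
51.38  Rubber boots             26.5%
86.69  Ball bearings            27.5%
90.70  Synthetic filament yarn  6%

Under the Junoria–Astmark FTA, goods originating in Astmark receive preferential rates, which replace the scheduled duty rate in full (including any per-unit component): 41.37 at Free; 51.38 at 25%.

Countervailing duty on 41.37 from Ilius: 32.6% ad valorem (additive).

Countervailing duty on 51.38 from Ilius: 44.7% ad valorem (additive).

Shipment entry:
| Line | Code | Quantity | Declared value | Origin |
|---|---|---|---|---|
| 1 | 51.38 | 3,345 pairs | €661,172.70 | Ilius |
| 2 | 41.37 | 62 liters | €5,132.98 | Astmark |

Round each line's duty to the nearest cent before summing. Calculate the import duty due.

Line 1 (51.38, Ilius, 3,345 pairs, €661,172.70):
Base rate for 51.38 is 26.5%.
51.38 has an FTA preferential rate, but origin Ilius is not Astmark; base rate stands.
Additional duty on 51.38 from Ilius: +44.7%. Applied ad valorem rate: 26.5% + 44.7% = 71.2%.
Duty = €661,172.70 × 71.2% = €470,754.96.
Line 2 (41.37, Astmark, 62 liters, €5,132.98):
Base rate for 41.37 is €5.03/liter.
Origin Astmark qualifies under the Junoria–Astmark agreement and 41.37 is covered: preferential rate Free applies instead.
The additional-duty order on 41.37 targets Ilius, not Astmark; it does not apply.
Duty = €5,132.98 × 0% = €0.00.
Total = €470,754.96 + €0.00 = €470,754.96.

€470,754.96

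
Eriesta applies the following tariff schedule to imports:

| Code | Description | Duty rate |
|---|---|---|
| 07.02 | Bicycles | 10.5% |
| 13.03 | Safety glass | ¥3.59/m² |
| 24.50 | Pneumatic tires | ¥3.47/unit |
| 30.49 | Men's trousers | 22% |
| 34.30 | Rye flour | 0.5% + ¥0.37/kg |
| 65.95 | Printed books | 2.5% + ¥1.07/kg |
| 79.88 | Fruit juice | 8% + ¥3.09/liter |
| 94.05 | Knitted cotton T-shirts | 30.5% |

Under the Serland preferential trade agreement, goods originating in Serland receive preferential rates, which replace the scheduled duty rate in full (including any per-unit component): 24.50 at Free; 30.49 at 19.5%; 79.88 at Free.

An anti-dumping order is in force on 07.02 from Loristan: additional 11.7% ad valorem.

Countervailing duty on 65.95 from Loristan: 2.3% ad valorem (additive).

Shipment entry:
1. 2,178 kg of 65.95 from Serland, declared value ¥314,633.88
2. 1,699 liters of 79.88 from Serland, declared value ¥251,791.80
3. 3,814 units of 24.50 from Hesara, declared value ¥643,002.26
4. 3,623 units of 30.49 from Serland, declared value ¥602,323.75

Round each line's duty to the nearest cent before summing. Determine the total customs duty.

Line 1 (65.95, Serland, 2,178 kg, ¥314,633.88):
Base rate for 65.95 is 2.5% + ¥1.07/kg.
Origin Serland is the FTA partner but 65.95 is not on the preference list; base rate stands.
The additional-duty order on 65.95 targets Loristan, not Serland; it does not apply.
Duty = ¥314,633.88 × 2.5% + 2,178 × ¥1.07 = ¥10,196.31.
Line 2 (79.88, Serland, 1,699 liters, ¥251,791.80):
Base rate for 79.88 is 8% + ¥3.09/liter.
Origin Serland qualifies under the Eriesta–Serland agreement and 79.88 is covered: preferential rate Free applies instead.
Duty = ¥251,791.80 × 0% = ¥0.00.
Line 3 (24.50, Hesara, 3,814 units, ¥643,002.26):
Base rate for 24.50 is ¥3.47/unit.
24.50 has an FTA preferential rate, but origin Hesara is not Serland; base rate stands.
Duty = 3,814 × ¥3.47 = ¥13,234.58.
Line 4 (30.49, Serland, 3,623 units, ¥602,323.75):
Base rate for 30.49 is 22%.
Origin Serland qualifies under the Eriesta–Serland agreement and 30.49 is covered: preferential rate 19.5% applies instead.
Duty = ¥602,323.75 × 19.5% = ¥117,453.13.
Total = ¥10,196.31 + ¥0.00 + ¥13,234.58 + ¥117,453.13 = ¥140,884.02.

¥140,884.02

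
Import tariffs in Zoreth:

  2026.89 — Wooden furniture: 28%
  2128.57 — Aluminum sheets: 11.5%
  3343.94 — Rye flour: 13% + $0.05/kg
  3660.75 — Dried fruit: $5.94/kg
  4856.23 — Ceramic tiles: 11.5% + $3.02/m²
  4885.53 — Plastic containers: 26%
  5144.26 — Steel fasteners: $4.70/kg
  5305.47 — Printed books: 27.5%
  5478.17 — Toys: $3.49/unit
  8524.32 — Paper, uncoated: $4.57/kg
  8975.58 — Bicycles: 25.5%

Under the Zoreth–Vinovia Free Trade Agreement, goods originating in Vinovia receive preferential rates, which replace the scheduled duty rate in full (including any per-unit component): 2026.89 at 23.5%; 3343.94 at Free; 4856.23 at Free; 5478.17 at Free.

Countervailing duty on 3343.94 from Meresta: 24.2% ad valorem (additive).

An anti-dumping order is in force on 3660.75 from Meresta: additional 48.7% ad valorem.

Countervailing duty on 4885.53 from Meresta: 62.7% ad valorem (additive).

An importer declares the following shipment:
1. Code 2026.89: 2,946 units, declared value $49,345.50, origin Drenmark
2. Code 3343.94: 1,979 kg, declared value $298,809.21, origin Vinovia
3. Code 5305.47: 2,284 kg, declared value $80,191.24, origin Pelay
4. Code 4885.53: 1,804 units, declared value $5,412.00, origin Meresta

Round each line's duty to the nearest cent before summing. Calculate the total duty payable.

Line 1 (2026.89, Drenmark, 2,946 units, $49,345.50):
Base rate for 2026.89 is 28%.
2026.89 has an FTA preferential rate, but origin Drenmark is not Vinovia; base rate stands.
Duty = $49,345.50 × 28% = $13,816.74.
Line 2 (3343.94, Vinovia, 1,979 kg, $298,809.21):
Base rate for 3343.94 is 13% + $0.05/kg.
Origin Vinovia qualifies under the Zoreth–Vinovia agreement and 3343.94 is covered: preferential rate Free applies instead.
The additional-duty order on 3343.94 targets Meresta, not Vinovia; it does not apply.
Duty = $298,809.21 × 0% = $0.00.
Line 3 (5305.47, Pelay, 2,284 kg, $80,191.24):
Base rate for 5305.47 is 27.5%.
Duty = $80,191.24 × 27.5% = $22,052.59.
Line 4 (4885.53, Meresta, 1,804 units, $5,412.00):
Base rate for 4885.53 is 26%.
Additional duty on 4885.53 from Meresta: +62.7%. Applied ad valorem rate: 26% + 62.7% = 88.7%.
Duty = $5,412.00 × 88.7% = $4,800.44.
Total = $13,816.74 + $0.00 + $22,052.59 + $4,800.44 = $40,669.77.

$40,669.77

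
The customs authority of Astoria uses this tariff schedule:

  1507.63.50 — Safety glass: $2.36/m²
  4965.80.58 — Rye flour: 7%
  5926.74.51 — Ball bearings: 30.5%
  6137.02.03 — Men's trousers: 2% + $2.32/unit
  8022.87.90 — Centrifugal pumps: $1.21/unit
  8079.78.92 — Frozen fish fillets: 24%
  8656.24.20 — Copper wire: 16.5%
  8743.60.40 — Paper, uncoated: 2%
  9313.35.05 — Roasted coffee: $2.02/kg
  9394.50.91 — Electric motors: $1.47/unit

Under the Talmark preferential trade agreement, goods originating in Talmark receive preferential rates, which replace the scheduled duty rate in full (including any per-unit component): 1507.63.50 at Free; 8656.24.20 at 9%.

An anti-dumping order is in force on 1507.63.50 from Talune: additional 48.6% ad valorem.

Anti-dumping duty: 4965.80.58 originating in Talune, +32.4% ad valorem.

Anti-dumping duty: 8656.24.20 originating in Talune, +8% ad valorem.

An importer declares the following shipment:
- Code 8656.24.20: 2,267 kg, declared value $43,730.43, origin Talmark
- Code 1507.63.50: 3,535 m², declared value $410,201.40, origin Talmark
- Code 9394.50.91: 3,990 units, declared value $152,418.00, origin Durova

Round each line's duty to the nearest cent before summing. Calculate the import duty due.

$9,801.04

Line 1 (8656.24.20, Talmark, 2,267 kg, $43,730.43):
Base rate for 8656.24.20 is 16.5%.
Origin Talmark qualifies under the Astoria–Talmark agreement and 8656.24.20 is covered: preferential rate 9% applies instead.
The additional-duty order on 8656.24.20 targets Talune, not Talmark; it does not apply.
Duty = $43,730.43 × 9% = $3,935.74.
Line 2 (1507.63.50, Talmark, 3,535 m², $410,201.40):
Base rate for 1507.63.50 is $2.36/m².
Origin Talmark qualifies under the Astoria–Talmark agreement and 1507.63.50 is covered: preferential rate Free applies instead.
The additional-duty order on 1507.63.50 targets Talune, not Talmark; it does not apply.
Duty = $410,201.40 × 0% = $0.00.
Line 3 (9394.50.91, Durova, 3,990 units, $152,418.00):
Base rate for 9394.50.91 is $1.47/unit.
Duty = 3,990 × $1.47 = $5,865.30.
Total = $3,935.74 + $0.00 + $5,865.30 = $9,801.04.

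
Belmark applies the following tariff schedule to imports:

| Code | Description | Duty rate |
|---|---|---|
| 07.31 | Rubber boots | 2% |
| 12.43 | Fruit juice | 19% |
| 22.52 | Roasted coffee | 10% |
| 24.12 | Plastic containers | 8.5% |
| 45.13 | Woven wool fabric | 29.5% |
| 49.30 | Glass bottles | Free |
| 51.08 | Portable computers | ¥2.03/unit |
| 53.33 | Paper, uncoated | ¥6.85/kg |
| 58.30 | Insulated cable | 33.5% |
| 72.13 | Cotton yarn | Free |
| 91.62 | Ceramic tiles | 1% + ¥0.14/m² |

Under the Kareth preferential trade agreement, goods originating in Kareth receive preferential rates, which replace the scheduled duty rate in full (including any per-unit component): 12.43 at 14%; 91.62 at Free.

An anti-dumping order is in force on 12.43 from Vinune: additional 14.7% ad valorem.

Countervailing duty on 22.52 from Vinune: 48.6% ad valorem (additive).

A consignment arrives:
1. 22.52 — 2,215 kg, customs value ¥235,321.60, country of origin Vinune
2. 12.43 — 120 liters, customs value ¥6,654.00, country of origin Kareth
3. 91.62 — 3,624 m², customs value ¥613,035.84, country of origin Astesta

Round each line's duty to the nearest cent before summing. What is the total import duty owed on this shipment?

Line 1 (22.52, Vinune, 2,215 kg, ¥235,321.60):
Base rate for 22.52 is 10%.
Additional duty on 22.52 from Vinune: +48.6%. Applied ad valorem rate: 10% + 48.6% = 58.6%.
Duty = ¥235,321.60 × 58.6% = ¥137,898.46.
Line 2 (12.43, Kareth, 120 liters, ¥6,654.00):
Base rate for 12.43 is 19%.
Origin Kareth qualifies under the Belmark–Kareth agreement and 12.43 is covered: preferential rate 14% applies instead.
The additional-duty order on 12.43 targets Vinune, not Kareth; it does not apply.
Duty = ¥6,654.00 × 14% = ¥931.56.
Line 3 (91.62, Astesta, 3,624 m², ¥613,035.84):
Base rate for 91.62 is 1% + ¥0.14/m².
91.62 has an FTA preferential rate, but origin Astesta is not Kareth; base rate stands.
Duty = ¥613,035.84 × 1% + 3,624 × ¥0.14 = ¥6,637.72.
Total = ¥137,898.46 + ¥931.56 + ¥6,637.72 = ¥145,467.74.

¥145,467.74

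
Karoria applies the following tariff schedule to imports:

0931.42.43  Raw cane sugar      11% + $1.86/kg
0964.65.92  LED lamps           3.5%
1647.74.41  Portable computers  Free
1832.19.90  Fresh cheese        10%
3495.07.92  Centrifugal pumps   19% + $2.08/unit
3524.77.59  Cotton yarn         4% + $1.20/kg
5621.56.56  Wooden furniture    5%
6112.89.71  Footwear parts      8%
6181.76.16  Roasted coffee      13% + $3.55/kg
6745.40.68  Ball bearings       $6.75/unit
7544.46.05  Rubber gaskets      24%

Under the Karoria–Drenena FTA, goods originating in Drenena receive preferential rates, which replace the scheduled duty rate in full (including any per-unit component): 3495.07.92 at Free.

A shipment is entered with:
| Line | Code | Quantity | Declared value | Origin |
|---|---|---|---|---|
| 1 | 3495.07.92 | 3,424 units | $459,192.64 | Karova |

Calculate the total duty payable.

Line 1 (3495.07.92, Karova, 3,424 units, $459,192.64):
Base rate for 3495.07.92 is 19% + $2.08/unit.
3495.07.92 has an FTA preferential rate, but origin Karova is not Drenena; base rate stands.
Duty = $459,192.64 × 19% + 3,424 × $2.08 = $94,368.52.

$94,368.52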